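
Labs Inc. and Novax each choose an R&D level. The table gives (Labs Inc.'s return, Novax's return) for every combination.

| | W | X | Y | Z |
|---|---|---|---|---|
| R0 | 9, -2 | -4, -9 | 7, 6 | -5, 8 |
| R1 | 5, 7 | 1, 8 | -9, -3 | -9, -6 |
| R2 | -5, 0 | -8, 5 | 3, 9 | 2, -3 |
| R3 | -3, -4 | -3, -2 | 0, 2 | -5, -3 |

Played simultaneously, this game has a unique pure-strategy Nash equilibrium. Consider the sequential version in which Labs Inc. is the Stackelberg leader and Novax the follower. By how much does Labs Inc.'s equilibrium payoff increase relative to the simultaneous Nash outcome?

2

Novax best-responds to each possible Labs Inc. move:
- R0: Novax compares -2, -9, 6, 8 and picks Z; Labs Inc. would get -5.
- R1: Novax compares 7, 8, -3, -6 and picks X; Labs Inc. would get 1.
- R2: Novax compares 0, 5, 9, -3 and picks Y; Labs Inc. would get 3.
- R3: Novax compares -4, -2, 2, -3 and picks Y; Labs Inc. would get 0.
Among -5, 1, 3, 0, the best is 3 at R2. Subgame-perfect outcome: (R2, Y) with payoffs (3, 9).
Under simultaneous play:
Labs Inc.'s best replies: W→R0; X→R1; Y→R0; Z→R2.
Novax's best replies: R0→Z; R1→X; R2→Y; R3→Y.
Only (R1, X) has each player best-responding; Nash payoffs (1, 8).
Labs Inc.'s commitment gain: 3 − 1 = 2.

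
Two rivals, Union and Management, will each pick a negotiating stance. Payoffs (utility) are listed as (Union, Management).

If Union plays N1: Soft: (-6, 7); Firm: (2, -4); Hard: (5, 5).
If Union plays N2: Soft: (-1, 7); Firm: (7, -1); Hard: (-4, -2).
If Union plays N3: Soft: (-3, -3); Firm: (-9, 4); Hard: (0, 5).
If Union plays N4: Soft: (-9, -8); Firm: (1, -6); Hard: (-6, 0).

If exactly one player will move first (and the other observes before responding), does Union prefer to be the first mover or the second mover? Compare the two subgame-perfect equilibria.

first

If Union leads: Management's best replies are N1→Soft, N2→Soft, N3→Hard, N4→Hard; Union's induced payoffs -6, -1, 0, -6; outcome (N3, Hard), payoffs (0, 5).
If Management leads: Union's best replies are Soft→N2, Firm→N2, Hard→N1; Management's induced payoffs 7, -1, 5; outcome (N2, Soft), payoffs (-1, 7).
Union gets 0 moving first and -1 moving second, so Union prefers to move first.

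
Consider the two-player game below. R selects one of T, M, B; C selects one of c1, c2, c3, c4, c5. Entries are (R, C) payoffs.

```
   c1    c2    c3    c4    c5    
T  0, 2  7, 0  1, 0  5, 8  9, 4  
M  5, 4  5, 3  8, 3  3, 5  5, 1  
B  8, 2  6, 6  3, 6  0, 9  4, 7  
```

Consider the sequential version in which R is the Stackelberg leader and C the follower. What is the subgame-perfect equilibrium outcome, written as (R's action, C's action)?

(T, c4)

Solve by backward induction (R leads).
- T: BR = c4, leader payoff 5.
- M: BR = c4, leader payoff 3.
- B: BR = c4, leader payoff 0.
R's induced payoffs are 5, 3, 0, so R commits to T. Subgame-perfect outcome: (T, c4) with payoffs (5, 8).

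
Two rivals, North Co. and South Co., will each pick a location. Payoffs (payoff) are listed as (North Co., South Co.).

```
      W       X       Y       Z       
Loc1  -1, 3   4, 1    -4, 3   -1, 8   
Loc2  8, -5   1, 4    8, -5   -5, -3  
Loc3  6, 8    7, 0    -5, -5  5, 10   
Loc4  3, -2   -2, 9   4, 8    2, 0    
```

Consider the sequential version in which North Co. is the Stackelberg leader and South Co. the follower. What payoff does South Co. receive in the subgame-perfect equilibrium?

10

Work backward from South Co.'s decision.
- Loc1: South Co. compares 3, 1, 3, 8 and picks Z; North Co. would get -1.
- Loc2: South Co. compares -5, 4, -5, -3 and picks X; North Co. would get 1.
- Loc3: South Co. compares 8, 0, -5, 10 and picks Z; North Co. would get 5.
- Loc4: South Co. compares -2, 9, 8, 0 and picks X; North Co. would get -2.
Among -1, 1, 5, -2, the best is 5 at Loc3. Subgame-perfect outcome: (Loc3, Z) with payoffs (5, 10).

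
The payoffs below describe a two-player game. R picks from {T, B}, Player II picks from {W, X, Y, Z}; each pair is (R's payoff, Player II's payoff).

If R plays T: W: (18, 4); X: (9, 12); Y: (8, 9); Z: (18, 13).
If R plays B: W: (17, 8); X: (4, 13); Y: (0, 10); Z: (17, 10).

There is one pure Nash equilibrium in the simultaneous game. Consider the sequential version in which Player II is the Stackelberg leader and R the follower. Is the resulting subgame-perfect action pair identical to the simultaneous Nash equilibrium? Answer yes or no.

yes

Backward induction with Player II moving first.
- W → R plays T (best of 18, 17); Player II gets 4.
- X → R plays T (best of 9, 4); Player II gets 12.
- Y → R plays T (best of 8, 0); Player II gets 9.
- Z → R plays T (best of 18, 17); Player II gets 13.
Among 4, 12, 9, 13, the best is 13 at Z. Subgame-perfect outcome: (T, Z) with payoffs (18, 13).
Under simultaneous play:
R's best replies: W→T; X→T; Y→T; Z→T.
Player II's best replies: T→Z; B→X.
Only (T, Z) has each player best-responding; Nash payoffs (18, 13).
Sequential outcome (T, Z) coincides with the Nash profile (T, Z).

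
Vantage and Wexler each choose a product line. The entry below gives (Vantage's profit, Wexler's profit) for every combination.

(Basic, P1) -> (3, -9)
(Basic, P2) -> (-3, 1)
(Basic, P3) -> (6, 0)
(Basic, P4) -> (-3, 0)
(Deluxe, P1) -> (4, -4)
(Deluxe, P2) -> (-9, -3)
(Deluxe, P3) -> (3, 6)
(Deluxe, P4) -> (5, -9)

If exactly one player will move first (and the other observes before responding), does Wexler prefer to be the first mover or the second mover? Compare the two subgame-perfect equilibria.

If Vantage leads: Wexler's best replies are Basic→P2, Deluxe→P3; Vantage's induced payoffs -3, 3; outcome (Deluxe, P3), payoffs (3, 6).
If Wexler leads: Vantage's best replies are P1→Deluxe, P2→Basic, P3→Basic, P4→Deluxe; Wexler's induced payoffs -4, 1, 0, -9; outcome (Basic, P2), payoffs (-3, 1).
Wexler gets 1 moving first and 6 moving second, so Wexler prefers to move second.

second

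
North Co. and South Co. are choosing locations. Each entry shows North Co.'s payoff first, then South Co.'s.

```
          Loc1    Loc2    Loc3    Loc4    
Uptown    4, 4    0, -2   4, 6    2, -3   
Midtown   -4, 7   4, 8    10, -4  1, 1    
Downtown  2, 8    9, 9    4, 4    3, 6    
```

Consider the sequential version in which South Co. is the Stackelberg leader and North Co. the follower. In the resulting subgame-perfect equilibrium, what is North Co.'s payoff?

Solve by backward induction (South Co. leads).
- Loc1 → North Co. plays Uptown (best of 4, -4, 2); South Co. gets 4.
- Loc2 → North Co. plays Downtown (best of 0, 4, 9); South Co. gets 9.
- Loc3 → North Co. plays Midtown (best of 4, 10, 4); South Co. gets -4.
- Loc4 → North Co. plays Downtown (best of 2, 1, 3); South Co. gets 6.
Among 4, 9, -4, 6, the best is 9 at Loc2. Subgame-perfect outcome: (Downtown, Loc2) with payoffs (9, 9).

9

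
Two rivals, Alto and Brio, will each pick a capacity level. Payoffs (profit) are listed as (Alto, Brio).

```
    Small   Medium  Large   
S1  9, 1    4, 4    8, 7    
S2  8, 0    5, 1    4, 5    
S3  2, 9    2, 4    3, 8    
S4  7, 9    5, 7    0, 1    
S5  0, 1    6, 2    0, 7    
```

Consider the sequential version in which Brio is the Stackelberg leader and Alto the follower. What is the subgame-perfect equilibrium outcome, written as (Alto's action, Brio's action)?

Backward induction with Brio moving first.
- Small: Alto compares 9, 8, 2, 7, 0 and picks S1; Brio would get 1.
- Medium: Alto compares 4, 5, 2, 5, 6 and picks S5; Brio would get 2.
- Large: Alto compares 8, 4, 3, 0, 0 and picks S1; Brio would get 7.
Brio's induced payoffs are 1, 2, 7, so Brio commits to Large. Subgame-perfect outcome: (S1, Large) with payoffs (8, 7).

(S1, Large)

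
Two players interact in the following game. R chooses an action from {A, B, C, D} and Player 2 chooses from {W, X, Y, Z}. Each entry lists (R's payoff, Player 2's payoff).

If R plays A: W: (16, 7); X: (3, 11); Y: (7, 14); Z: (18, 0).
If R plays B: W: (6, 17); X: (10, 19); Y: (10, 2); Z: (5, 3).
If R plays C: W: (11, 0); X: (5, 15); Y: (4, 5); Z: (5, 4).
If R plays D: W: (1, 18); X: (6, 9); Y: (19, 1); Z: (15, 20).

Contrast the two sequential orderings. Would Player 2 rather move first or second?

second

If R leads: Player 2's best replies are A→Y, B→X, C→X, D→Z; R's induced payoffs 7, 10, 5, 15; outcome (D, Z), payoffs (15, 20).
If Player 2 leads: R's best replies are W→A, X→B, Y→D, Z→A; Player 2's induced payoffs 7, 19, 1, 0; outcome (B, X), payoffs (10, 19).
Player 2 gets 19 moving first and 20 moving second, so Player 2 prefers to move second.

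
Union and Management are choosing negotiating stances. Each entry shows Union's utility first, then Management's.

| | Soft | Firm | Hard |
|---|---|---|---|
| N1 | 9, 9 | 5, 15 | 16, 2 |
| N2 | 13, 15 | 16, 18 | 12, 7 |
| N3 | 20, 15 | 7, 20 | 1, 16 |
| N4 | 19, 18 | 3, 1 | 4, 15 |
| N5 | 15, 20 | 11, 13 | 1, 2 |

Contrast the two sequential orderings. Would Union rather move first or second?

first

If Union leads: Management's best replies are N1→Firm, N2→Firm, N3→Firm, N4→Soft, N5→Soft; Union's induced payoffs 5, 16, 7, 19, 15; outcome (N4, Soft), payoffs (19, 18).
If Management leads: Union's best replies are Soft→N3, Firm→N2, Hard→N1; Management's induced payoffs 15, 18, 2; outcome (N2, Firm), payoffs (16, 18).
Union gets 19 moving first and 16 moving second, so Union prefers to move first.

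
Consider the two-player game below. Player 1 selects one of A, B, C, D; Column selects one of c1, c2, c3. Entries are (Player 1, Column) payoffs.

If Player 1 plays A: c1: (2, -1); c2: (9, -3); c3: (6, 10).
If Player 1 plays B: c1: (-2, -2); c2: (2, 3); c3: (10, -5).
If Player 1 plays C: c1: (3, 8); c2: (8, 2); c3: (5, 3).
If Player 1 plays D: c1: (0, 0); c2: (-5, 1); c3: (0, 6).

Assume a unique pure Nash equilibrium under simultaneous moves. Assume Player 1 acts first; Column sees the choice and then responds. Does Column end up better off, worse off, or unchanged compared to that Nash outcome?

better off

Column best-responds to each possible Player 1 move:
- A → Column plays c3 (best of -1, -3, 10); Player 1 gets 6.
- B → Column plays c2 (best of -2, 3, -5); Player 1 gets 2.
- C → Column plays c1 (best of 8, 2, 3); Player 1 gets 3.
- D → Column plays c3 (best of 0, 1, 6); Player 1 gets 0.
Maximizing over 6, 2, 3, 0, Player 1 chooses A. Subgame-perfect outcome: (A, c3) with payoffs (6, 10).
For the simultaneous game, intersect best replies.
Player 1's best replies: c1→C; c2→A; c3→B.
Column's best replies: A→c3; B→c2; C→c1; D→c3.
The unique mutual best reply is (C, c1), giving (3, 8).
Column earns 10 sequentially versus 8 at the Nash outcome: better off.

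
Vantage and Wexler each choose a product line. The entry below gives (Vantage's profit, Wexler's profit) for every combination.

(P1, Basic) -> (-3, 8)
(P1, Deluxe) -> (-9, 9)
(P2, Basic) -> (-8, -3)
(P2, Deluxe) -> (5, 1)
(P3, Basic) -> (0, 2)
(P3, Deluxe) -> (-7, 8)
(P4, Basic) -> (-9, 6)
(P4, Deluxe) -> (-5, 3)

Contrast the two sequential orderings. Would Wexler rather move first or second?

If Vantage leads: Wexler's best replies are P1→Deluxe, P2→Deluxe, P3→Deluxe, P4→Basic; Vantage's induced payoffs -9, 5, -7, -9; outcome (P2, Deluxe), payoffs (5, 1).
If Wexler leads: Vantage's best replies are Basic→P3, Deluxe→P2; Wexler's induced payoffs 2, 1; outcome (P3, Basic), payoffs (0, 2).
Wexler gets 2 moving first and 1 moving second, so Wexler prefers to move first.

first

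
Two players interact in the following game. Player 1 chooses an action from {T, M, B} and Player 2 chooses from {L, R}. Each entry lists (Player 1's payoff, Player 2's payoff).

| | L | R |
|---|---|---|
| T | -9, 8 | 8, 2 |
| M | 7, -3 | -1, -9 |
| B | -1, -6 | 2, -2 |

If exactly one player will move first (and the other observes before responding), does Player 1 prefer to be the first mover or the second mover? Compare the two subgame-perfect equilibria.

If Player 1 leads: Player 2's best replies are T→L, M→L, B→R; Player 1's induced payoffs -9, 7, 2; outcome (M, L), payoffs (7, -3).
If Player 2 leads: Player 1's best replies are L→M, R→T; Player 2's induced payoffs -3, 2; outcome (T, R), payoffs (8, 2).
Player 1 gets 7 moving first and 8 moving second, so Player 1 prefers to move second.

second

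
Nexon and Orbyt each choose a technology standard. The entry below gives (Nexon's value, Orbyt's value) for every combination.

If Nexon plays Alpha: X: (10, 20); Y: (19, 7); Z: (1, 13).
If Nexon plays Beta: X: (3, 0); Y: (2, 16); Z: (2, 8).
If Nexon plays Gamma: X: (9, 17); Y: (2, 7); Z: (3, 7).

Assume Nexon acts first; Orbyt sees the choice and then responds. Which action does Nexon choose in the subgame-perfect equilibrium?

Alpha

Work backward from Orbyt's decision.
- Alpha: Orbyt compares 20, 7, 13 and picks X; Nexon would get 10.
- Beta: Orbyt compares 0, 16, 8 and picks Y; Nexon would get 2.
- Gamma: Orbyt compares 17, 7, 7 and picks X; Nexon would get 9.
Nexon's induced payoffs are 10, 2, 9, so Nexon commits to Alpha. Subgame-perfect outcome: (Alpha, X) with payoffs (10, 20).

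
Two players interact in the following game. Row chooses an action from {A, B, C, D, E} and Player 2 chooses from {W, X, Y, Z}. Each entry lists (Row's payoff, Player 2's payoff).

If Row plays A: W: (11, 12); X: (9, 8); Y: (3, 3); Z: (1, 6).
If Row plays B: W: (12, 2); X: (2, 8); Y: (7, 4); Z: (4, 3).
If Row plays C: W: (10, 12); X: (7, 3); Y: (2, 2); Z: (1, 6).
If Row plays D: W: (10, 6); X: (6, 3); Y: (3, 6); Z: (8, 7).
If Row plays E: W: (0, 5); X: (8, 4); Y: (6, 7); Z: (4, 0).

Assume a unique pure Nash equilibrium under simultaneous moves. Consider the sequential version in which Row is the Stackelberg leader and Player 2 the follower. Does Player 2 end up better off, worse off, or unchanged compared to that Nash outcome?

Backward induction with Row moving first.
- A → Player 2 plays W (best of 12, 8, 3, 6); Row gets 11.
- B → Player 2 plays X (best of 2, 8, 4, 3); Row gets 2.
- C → Player 2 plays W (best of 12, 3, 2, 6); Row gets 10.
- D → Player 2 plays Z (best of 6, 3, 6, 7); Row gets 8.
- E → Player 2 plays Y (best of 5, 4, 7, 0); Row gets 6.
Maximizing over 11, 2, 10, 8, 6, Row chooses A. Subgame-perfect outcome: (A, W) with payoffs (11, 12).
For the simultaneous game, intersect best replies.
Row's best replies: W→B; X→A; Y→B; Z→D.
Player 2's best replies: A→W; B→X; C→W; D→Z; E→Y.
Only (D, Z) has each player best-responding; Nash payoffs (8, 7).
Player 2 earns 12 sequentially versus 7 at the Nash outcome: better off.

better off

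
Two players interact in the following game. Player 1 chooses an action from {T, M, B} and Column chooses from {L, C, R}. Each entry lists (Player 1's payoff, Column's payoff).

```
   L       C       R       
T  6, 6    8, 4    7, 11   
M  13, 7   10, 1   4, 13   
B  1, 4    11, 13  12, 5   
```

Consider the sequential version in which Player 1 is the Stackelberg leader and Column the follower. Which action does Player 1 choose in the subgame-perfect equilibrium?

B

Backward induction with Player 1 moving first.
- T → Column plays R (best of 6, 4, 11); Player 1 gets 7.
- M → Column plays R (best of 7, 1, 13); Player 1 gets 4.
- B → Column plays C (best of 4, 13, 5); Player 1 gets 11.
Player 1's induced payoffs are 7, 4, 11, so Player 1 commits to B. Subgame-perfect outcome: (B, C) with payoffs (11, 13).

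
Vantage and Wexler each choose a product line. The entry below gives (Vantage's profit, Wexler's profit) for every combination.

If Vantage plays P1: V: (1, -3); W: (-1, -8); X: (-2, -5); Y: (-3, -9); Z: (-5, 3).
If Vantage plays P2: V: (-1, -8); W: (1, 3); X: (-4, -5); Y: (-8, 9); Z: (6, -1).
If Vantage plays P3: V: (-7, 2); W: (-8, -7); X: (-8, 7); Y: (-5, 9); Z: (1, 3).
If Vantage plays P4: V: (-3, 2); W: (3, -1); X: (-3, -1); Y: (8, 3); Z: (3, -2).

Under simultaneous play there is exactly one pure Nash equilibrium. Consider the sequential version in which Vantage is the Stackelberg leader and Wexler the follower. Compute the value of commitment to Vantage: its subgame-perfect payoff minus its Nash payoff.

0

Work backward from Wexler's decision.
- P1: Wexler compares -3, -8, -5, -9, 3 and picks Z; Vantage would get -5.
- P2: Wexler compares -8, 3, -5, 9, -1 and picks Y; Vantage would get -8.
- P3: Wexler compares 2, -7, 7, 9, 3 and picks Y; Vantage would get -5.
- P4: Wexler compares 2, -1, -1, 3, -2 and picks Y; Vantage would get 8.
Among -5, -8, -5, 8, the best is 8 at P4. Subgame-perfect outcome: (P4, Y) with payoffs (8, 3).
Now find the simultaneous Nash equilibrium.
Vantage's best replies: V→P1; W→P4; X→P1; Y→P4; Z→P2.
Wexler's best replies: P1→Z; P2→Y; P3→Y; P4→Y.
Only (P4, Y) has each player best-responding; Nash payoffs (8, 3).
Vantage's commitment gain: 8 − 8 = 0.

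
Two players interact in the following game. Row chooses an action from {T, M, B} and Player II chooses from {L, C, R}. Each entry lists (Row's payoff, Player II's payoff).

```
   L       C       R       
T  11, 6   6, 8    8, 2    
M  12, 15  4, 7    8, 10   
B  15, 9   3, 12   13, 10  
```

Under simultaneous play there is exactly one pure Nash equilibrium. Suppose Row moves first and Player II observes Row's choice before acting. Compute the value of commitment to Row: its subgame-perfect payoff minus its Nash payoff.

Player II best-responds to each possible Row move:
- T → Player II plays C (best of 6, 8, 2); Row gets 6.
- M → Player II plays L (best of 15, 7, 10); Row gets 12.
- B → Player II plays C (best of 9, 12, 10); Row gets 3.
Among 6, 12, 3, the best is 12 at M. Subgame-perfect outcome: (M, L) with payoffs (12, 15).
Under simultaneous play:
Row's best replies: L→B; C→T; R→B.
Player II's best replies: T→C; M→L; B→C.
Only (T, C) has each player best-responding; Nash payoffs (6, 8).
Row's commitment gain: 12 − 6 = 6.

6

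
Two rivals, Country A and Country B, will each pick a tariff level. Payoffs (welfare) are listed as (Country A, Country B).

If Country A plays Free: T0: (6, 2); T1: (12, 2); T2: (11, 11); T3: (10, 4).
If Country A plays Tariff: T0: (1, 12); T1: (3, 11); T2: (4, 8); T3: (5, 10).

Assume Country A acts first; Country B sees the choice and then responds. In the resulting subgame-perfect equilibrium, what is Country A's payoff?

Solve by backward induction (Country A leads).
- Free: BR = T2, leader payoff 11.
- Tariff: BR = T0, leader payoff 1.
Among 11, 1, the best is 11 at Free. Subgame-perfect outcome: (Free, T2) with payoffs (11, 11).

11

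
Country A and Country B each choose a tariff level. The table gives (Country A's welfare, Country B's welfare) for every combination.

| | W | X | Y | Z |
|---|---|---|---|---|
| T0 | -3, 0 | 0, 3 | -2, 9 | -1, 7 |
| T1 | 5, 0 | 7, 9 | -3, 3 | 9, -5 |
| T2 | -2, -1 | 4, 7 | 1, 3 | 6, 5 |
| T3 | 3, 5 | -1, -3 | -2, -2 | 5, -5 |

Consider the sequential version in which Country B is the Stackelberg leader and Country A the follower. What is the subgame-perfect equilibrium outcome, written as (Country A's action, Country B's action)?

Country A best-responds to each possible Country B move:
- W: BR = T1, leader payoff 0.
- X: BR = T1, leader payoff 9.
- Y: BR = T2, leader payoff 3.
- Z: BR = T1, leader payoff -5.
Among 0, 9, 3, -5, the best is 9 at X. Subgame-perfect outcome: (T1, X) with payoffs (7, 9).

(T1, X)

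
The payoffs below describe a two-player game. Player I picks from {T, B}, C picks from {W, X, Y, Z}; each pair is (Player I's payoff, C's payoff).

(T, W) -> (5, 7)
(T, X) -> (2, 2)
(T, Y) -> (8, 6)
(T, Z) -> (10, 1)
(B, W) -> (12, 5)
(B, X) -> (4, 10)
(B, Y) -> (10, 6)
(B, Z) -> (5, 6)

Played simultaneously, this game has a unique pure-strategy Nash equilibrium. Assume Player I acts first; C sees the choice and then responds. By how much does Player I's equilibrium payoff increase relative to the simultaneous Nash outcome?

Backward induction with Player I moving first.
- T: BR = W, leader payoff 5.
- B: BR = X, leader payoff 4.
Maximizing over 5, 4, Player I chooses T. Subgame-perfect outcome: (T, W) with payoffs (5, 7).
For the simultaneous game, intersect best replies.
Player I's best replies: W→B; X→B; Y→B; Z→T.
C's best replies: T→W; B→X.
Only (B, X) has each player best-responding; Nash payoffs (4, 10).
Player I's commitment gain: 5 − 4 = 1.

1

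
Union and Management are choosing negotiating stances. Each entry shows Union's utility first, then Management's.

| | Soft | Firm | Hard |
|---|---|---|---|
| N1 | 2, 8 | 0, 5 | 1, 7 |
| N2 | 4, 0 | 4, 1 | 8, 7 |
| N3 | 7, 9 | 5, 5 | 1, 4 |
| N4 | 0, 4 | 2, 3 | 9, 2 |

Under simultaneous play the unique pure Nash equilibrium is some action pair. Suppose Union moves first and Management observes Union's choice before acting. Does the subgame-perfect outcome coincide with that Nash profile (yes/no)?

no

Management best-responds to each possible Union move:
- N1: BR = Soft, leader payoff 2.
- N2: BR = Hard, leader payoff 8.
- N3: BR = Soft, leader payoff 7.
- N4: BR = Soft, leader payoff 0.
Union's induced payoffs are 2, 8, 7, 0, so Union commits to N2. Subgame-perfect outcome: (N2, Hard) with payoffs (8, 7).
For the simultaneous game, intersect best replies.
Union's best replies: Soft→N3; Firm→N3; Hard→N4.
Management's best replies: N1→Soft; N2→Hard; N3→Soft; N4→Soft.
Only (N3, Soft) has each player best-responding; Nash payoffs (7, 9).
Sequential outcome (N2, Hard) differs from the Nash profile (N3, Soft).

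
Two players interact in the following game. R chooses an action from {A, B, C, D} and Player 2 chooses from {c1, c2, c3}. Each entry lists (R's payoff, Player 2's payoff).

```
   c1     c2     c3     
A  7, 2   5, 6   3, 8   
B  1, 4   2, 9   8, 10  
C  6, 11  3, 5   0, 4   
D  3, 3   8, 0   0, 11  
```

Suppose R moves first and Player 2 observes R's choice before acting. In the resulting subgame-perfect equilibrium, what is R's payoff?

8

Work backward from Player 2's decision.
- A: Player 2 compares 2, 6, 8 and picks c3; R would get 3.
- B: Player 2 compares 4, 9, 10 and picks c3; R would get 8.
- C: Player 2 compares 11, 5, 4 and picks c1; R would get 6.
- D: Player 2 compares 3, 0, 11 and picks c3; R would get 0.
Among 3, 8, 6, 0, the best is 8 at B. Subgame-perfect outcome: (B, c3) with payoffs (8, 10).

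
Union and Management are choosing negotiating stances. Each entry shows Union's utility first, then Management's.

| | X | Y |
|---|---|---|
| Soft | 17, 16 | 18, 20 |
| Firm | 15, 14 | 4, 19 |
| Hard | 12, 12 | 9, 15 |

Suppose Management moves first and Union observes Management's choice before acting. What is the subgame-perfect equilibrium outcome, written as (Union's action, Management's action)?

Union best-responds to each possible Management move:
- X: BR = Soft, leader payoff 16.
- Y: BR = Soft, leader payoff 20.
Among 16, 20, the best is 20 at Y. Subgame-perfect outcome: (Soft, Y) with payoffs (18, 20).

(Soft, Y)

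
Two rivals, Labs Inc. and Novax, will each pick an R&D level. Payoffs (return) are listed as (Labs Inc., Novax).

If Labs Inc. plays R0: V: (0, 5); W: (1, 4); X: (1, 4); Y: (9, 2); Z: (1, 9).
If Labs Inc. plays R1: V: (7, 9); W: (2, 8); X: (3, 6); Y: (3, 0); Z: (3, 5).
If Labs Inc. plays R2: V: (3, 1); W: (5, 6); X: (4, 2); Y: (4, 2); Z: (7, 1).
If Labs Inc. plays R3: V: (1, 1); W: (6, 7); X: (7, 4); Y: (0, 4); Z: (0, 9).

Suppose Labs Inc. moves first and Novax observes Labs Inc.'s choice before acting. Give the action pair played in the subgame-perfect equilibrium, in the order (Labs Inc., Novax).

Novax best-responds to each possible Labs Inc. move:
- R0: BR = Z, leader payoff 1.
- R1: BR = V, leader payoff 7.
- R2: BR = W, leader payoff 5.
- R3: BR = Z, leader payoff 0.
Labs Inc.'s induced payoffs are 1, 7, 5, 0, so Labs Inc. commits to R1. Subgame-perfect outcome: (R1, V) with payoffs (7, 9).

(R1, V)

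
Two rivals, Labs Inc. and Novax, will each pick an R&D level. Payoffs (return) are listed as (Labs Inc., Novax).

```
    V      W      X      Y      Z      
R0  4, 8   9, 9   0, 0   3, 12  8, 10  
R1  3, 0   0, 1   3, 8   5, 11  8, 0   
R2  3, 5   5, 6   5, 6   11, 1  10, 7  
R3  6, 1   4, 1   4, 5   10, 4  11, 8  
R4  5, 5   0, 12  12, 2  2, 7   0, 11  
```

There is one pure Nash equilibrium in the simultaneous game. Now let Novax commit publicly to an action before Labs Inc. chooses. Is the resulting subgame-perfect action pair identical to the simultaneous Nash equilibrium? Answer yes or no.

no

Work backward from Labs Inc.'s decision.
- V → Labs Inc. plays R3 (best of 4, 3, 3, 6, 5); Novax gets 1.
- W → Labs Inc. plays R0 (best of 9, 0, 5, 4, 0); Novax gets 9.
- X → Labs Inc. plays R4 (best of 0, 3, 5, 4, 12); Novax gets 2.
- Y → Labs Inc. plays R2 (best of 3, 5, 11, 10, 2); Novax gets 1.
- Z → Labs Inc. plays R3 (best of 8, 8, 10, 11, 0); Novax gets 8.
Novax's induced payoffs are 1, 9, 2, 1, 8, so Novax commits to W. Subgame-perfect outcome: (R0, W) with payoffs (9, 9).
Under simultaneous play:
Labs Inc.'s best replies: V→R3; W→R0; X→R4; Y→R2; Z→R3.
Novax's best replies: R0→Y; R1→Y; R2→Z; R3→Z; R4→W.
The unique mutual best reply is (R3, Z), giving (11, 8).
Sequential outcome (R0, W) differs from the Nash profile (R3, Z).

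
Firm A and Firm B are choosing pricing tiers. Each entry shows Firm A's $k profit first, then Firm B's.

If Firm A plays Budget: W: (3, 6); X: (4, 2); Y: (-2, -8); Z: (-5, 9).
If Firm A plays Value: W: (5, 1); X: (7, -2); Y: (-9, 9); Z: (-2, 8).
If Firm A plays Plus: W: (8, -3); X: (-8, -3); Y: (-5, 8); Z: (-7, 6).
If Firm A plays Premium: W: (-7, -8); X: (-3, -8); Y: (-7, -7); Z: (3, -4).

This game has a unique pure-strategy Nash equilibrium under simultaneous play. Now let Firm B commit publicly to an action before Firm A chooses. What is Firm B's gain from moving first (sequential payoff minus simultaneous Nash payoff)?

Firm A best-responds to each possible Firm B move:
- W: Firm A compares 3, 5, 8, -7 and picks Plus; Firm B would get -3.
- X: Firm A compares 4, 7, -8, -3 and picks Value; Firm B would get -2.
- Y: Firm A compares -2, -9, -5, -7 and picks Budget; Firm B would get -8.
- Z: Firm A compares -5, -2, -7, 3 and picks Premium; Firm B would get -4.
Among -3, -2, -8, -4, the best is -2 at X. Subgame-perfect outcome: (Value, X) with payoffs (7, -2).
Now find the simultaneous Nash equilibrium.
Firm A's best replies: W→Plus; X→Value; Y→Budget; Z→Premium.
Firm B's best replies: Budget→Z; Value→Y; Plus→Y; Premium→Z.
The unique mutual best reply is (Premium, Z), giving (3, -4).
Firm B's commitment gain: -2 − -4 = 2.

2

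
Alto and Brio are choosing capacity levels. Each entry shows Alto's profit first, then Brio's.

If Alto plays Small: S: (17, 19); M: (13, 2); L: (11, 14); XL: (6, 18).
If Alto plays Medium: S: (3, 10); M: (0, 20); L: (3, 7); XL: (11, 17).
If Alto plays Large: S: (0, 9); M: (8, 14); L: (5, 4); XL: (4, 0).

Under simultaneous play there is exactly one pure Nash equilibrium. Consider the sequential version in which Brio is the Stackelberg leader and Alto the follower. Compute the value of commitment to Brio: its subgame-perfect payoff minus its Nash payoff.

0

Work backward from Alto's decision.
- S → Alto plays Small (best of 17, 3, 0); Brio gets 19.
- M → Alto plays Small (best of 13, 0, 8); Brio gets 2.
- L → Alto plays Small (best of 11, 3, 5); Brio gets 14.
- XL → Alto plays Medium (best of 6, 11, 4); Brio gets 17.
Among 19, 2, 14, 17, the best is 19 at S. Subgame-perfect outcome: (Small, S) with payoffs (17, 19).
Under simultaneous play:
Alto's best replies: S→Small; M→Small; L→Small; XL→Medium.
Brio's best replies: Small→S; Medium→M; Large→M.
Only (Small, S) has each player best-responding; Nash payoffs (17, 19).
Brio's commitment gain: 19 − 19 = 0.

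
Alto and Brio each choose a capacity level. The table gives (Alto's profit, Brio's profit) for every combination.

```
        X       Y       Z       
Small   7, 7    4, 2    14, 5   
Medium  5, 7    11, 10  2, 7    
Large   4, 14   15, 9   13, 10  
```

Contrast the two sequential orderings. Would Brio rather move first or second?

If Alto leads: Brio's best replies are Small→X, Medium→Y, Large→X; Alto's induced payoffs 7, 11, 4; outcome (Medium, Y), payoffs (11, 10).
If Brio leads: Alto's best replies are X→Small, Y→Large, Z→Small; Brio's induced payoffs 7, 9, 5; outcome (Large, Y), payoffs (15, 9).
Brio gets 9 moving first and 10 moving second, so Brio prefers to move second.

second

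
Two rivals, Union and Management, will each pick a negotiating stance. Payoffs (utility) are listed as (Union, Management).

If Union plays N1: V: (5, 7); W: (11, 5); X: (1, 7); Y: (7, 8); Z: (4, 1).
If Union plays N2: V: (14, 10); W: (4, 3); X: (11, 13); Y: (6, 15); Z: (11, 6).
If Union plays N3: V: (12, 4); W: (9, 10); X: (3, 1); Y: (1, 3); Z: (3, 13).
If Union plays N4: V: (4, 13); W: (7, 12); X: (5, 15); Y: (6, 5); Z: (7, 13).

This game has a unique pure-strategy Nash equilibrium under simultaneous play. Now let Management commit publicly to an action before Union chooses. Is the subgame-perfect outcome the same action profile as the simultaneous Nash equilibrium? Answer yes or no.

Union best-responds to each possible Management move:
- V: Union compares 5, 14, 12, 4 and picks N2; Management would get 10.
- W: Union compares 11, 4, 9, 7 and picks N1; Management would get 5.
- X: Union compares 1, 11, 3, 5 and picks N2; Management would get 13.
- Y: Union compares 7, 6, 1, 6 and picks N1; Management would get 8.
- Z: Union compares 4, 11, 3, 7 and picks N2; Management would get 6.
Maximizing over 10, 5, 13, 8, 6, Management chooses X. Subgame-perfect outcome: (N2, X) with payoffs (11, 13).
Now find the simultaneous Nash equilibrium.
Union's best replies: V→N2; W→N1; X→N2; Y→N1; Z→N2.
Management's best replies: N1→Y; N2→Y; N3→Z; N4→X.
Only (N1, Y) has each player best-responding; Nash payoffs (7, 8).
Sequential outcome (N2, X) differs from the Nash profile (N1, Y).

no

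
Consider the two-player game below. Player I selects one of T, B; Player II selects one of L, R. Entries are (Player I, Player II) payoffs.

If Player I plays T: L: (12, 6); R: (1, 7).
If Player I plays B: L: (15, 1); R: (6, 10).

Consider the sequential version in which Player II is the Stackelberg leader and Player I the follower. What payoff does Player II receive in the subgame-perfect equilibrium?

10

Solve by backward induction (Player II leads).
- L: Player I compares 12, 15 and picks B; Player II would get 1.
- R: Player I compares 1, 6 and picks B; Player II would get 10.
Player II's induced payoffs are 1, 10, so Player II commits to R. Subgame-perfect outcome: (B, R) with payoffs (6, 10).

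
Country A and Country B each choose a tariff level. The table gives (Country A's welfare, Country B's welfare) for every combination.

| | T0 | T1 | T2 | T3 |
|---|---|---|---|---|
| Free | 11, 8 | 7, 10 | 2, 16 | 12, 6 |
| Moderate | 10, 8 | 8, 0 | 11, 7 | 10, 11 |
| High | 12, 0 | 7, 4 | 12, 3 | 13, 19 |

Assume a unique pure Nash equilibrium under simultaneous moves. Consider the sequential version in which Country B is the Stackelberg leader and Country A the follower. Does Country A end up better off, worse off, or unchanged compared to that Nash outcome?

unchanged

Backward induction with Country B moving first.
- T0: BR = High, leader payoff 0.
- T1: BR = Moderate, leader payoff 0.
- T2: BR = High, leader payoff 3.
- T3: BR = High, leader payoff 19.
Country B's induced payoffs are 0, 0, 3, 19, so Country B commits to T3. Subgame-perfect outcome: (High, T3) with payoffs (13, 19).
Now find the simultaneous Nash equilibrium.
Country A's best replies: T0→High; T1→Moderate; T2→High; T3→High.
Country B's best replies: Free→T2; Moderate→T3; High→T3.
The unique mutual best reply is (High, T3), giving (13, 19).
Country A earns 13 sequentially versus 13 at the Nash outcome: unchanged.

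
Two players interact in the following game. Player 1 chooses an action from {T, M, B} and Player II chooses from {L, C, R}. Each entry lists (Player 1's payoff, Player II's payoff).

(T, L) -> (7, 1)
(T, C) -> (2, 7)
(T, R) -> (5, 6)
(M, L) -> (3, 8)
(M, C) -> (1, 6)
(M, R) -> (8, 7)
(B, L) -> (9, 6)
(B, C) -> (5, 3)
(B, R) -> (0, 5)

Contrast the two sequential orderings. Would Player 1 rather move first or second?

If Player 1 leads: Player II's best replies are T→C, M→L, B→L; Player 1's induced payoffs 2, 3, 9; outcome (B, L), payoffs (9, 6).
If Player II leads: Player 1's best replies are L→B, C→B, R→M; Player II's induced payoffs 6, 3, 7; outcome (M, R), payoffs (8, 7).
Player 1 gets 9 moving first and 8 moving second, so Player 1 prefers to move first.

first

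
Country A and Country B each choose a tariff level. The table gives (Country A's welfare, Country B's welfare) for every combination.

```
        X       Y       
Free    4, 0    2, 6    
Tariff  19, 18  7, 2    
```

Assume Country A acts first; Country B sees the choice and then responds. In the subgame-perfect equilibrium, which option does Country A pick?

Tariff

Work backward from Country B's decision.
- Free → Country B plays Y (best of 0, 6); Country A gets 2.
- Tariff → Country B plays X (best of 18, 2); Country A gets 19.
Country A's induced payoffs are 2, 19, so Country A commits to Tariff. Subgame-perfect outcome: (Tariff, X) with payoffs (19, 18).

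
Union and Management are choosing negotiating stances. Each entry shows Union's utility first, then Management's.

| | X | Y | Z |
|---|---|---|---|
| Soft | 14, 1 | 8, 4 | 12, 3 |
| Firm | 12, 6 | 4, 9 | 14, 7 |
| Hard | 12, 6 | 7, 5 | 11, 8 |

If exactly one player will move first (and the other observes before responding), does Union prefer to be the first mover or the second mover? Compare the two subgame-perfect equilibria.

If Union leads: Management's best replies are Soft→Y, Firm→Y, Hard→Z; Union's induced payoffs 8, 4, 11; outcome (Hard, Z), payoffs (11, 8).
If Management leads: Union's best replies are X→Soft, Y→Soft, Z→Firm; Management's induced payoffs 1, 4, 7; outcome (Firm, Z), payoffs (14, 7).
Union gets 11 moving first and 14 moving second, so Union prefers to move second.

second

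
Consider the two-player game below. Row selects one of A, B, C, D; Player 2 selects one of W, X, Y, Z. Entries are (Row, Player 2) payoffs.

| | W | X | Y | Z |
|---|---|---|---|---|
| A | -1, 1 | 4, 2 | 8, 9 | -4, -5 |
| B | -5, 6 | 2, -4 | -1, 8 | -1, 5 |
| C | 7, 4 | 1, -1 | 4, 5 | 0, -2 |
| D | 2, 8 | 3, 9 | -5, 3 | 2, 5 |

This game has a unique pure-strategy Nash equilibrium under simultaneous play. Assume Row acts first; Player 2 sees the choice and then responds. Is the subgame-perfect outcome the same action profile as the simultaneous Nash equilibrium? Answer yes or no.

Work backward from Player 2's decision.
- A: BR = Y, leader payoff 8.
- B: BR = Y, leader payoff -1.
- C: BR = Y, leader payoff 4.
- D: BR = X, leader payoff 3.
Maximizing over 8, -1, 4, 3, Row chooses A. Subgame-perfect outcome: (A, Y) with payoffs (8, 9).
Under simultaneous play:
Row's best replies: W→C; X→A; Y→A; Z→D.
Player 2's best replies: A→Y; B→Y; C→Y; D→X.
The unique mutual best reply is (A, Y), giving (8, 9).
Sequential outcome (A, Y) coincides with the Nash profile (A, Y).

yes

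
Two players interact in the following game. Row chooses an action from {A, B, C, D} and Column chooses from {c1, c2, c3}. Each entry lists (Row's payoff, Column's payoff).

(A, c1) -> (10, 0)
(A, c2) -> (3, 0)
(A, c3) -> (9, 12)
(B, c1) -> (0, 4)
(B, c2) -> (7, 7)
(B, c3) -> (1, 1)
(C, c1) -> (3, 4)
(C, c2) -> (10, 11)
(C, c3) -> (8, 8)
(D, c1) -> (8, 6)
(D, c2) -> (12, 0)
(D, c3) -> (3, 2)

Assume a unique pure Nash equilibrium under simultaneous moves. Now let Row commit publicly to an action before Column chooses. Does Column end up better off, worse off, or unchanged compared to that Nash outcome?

worse off

Solve by backward induction (Row leads).
- A → Column plays c3 (best of 0, 0, 12); Row gets 9.
- B → Column plays c2 (best of 4, 7, 1); Row gets 7.
- C → Column plays c2 (best of 4, 11, 8); Row gets 10.
- D → Column plays c1 (best of 6, 0, 2); Row gets 8.
Maximizing over 9, 7, 10, 8, Row chooses C. Subgame-perfect outcome: (C, c2) with payoffs (10, 11).
Under simultaneous play:
Row's best replies: c1→A; c2→D; c3→A.
Column's best replies: A→c3; B→c2; C→c2; D→c1.
Only (A, c3) has each player best-responding; Nash payoffs (9, 12).
Column earns 11 sequentially versus 12 at the Nash outcome: worse off.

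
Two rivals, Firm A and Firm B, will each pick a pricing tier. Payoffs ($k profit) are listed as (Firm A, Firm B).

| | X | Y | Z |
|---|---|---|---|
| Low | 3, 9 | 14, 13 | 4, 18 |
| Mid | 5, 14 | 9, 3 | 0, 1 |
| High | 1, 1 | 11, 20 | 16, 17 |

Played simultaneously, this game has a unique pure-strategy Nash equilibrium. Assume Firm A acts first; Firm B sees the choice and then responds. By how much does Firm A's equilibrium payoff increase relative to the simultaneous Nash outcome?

6

Backward induction with Firm A moving first.
- Low → Firm B plays Z (best of 9, 13, 18); Firm A gets 4.
- Mid → Firm B plays X (best of 14, 3, 1); Firm A gets 5.
- High → Firm B plays Y (best of 1, 20, 17); Firm A gets 11.
Maximizing over 4, 5, 11, Firm A chooses High. Subgame-perfect outcome: (High, Y) with payoffs (11, 20).
Under simultaneous play:
Firm A's best replies: X→Mid; Y→Low; Z→High.
Firm B's best replies: Low→Z; Mid→X; High→Y.
Only (Mid, X) has each player best-responding; Nash payoffs (5, 14).
Firm A's commitment gain: 11 − 5 = 6.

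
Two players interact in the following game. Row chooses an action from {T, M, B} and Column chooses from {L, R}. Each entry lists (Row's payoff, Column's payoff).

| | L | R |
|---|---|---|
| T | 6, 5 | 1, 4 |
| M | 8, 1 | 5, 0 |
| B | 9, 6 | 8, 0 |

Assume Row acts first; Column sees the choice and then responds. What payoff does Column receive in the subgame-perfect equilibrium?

6

Column best-responds to each possible Row move:
- T: BR = L, leader payoff 6.
- M: BR = L, leader payoff 8.
- B: BR = L, leader payoff 9.
Row's induced payoffs are 6, 8, 9, so Row commits to B. Subgame-perfect outcome: (B, L) with payoffs (9, 6).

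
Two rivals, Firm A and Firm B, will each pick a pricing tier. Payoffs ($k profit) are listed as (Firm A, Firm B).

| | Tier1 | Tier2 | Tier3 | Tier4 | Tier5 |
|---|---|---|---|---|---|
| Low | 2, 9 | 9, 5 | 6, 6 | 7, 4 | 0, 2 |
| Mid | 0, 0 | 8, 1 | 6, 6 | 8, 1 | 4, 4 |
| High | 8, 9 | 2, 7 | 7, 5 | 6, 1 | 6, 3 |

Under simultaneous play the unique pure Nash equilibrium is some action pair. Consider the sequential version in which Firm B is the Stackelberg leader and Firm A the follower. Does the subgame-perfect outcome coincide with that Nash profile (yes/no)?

Firm A best-responds to each possible Firm B move:
- Tier1: BR = High, leader payoff 9.
- Tier2: BR = Low, leader payoff 5.
- Tier3: BR = High, leader payoff 5.
- Tier4: BR = Mid, leader payoff 1.
- Tier5: BR = High, leader payoff 3.
Among 9, 5, 5, 1, 3, the best is 9 at Tier1. Subgame-perfect outcome: (High, Tier1) with payoffs (8, 9).
Under simultaneous play:
Firm A's best replies: Tier1→High; Tier2→Low; Tier3→High; Tier4→Mid; Tier5→High.
Firm B's best replies: Low→Tier1; Mid→Tier3; High→Tier1.
The unique mutual best reply is (High, Tier1), giving (8, 9).
Sequential outcome (High, Tier1) coincides with the Nash profile (High, Tier1).

yes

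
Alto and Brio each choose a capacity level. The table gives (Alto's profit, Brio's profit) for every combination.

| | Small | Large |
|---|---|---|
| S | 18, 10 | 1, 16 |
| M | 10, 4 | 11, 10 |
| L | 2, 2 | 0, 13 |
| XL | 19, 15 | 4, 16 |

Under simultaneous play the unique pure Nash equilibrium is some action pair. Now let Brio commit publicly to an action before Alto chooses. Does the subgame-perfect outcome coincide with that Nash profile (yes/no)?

Backward induction with Brio moving first.
- Small: Alto compares 18, 10, 2, 19 and picks XL; Brio would get 15.
- Large: Alto compares 1, 11, 0, 4 and picks M; Brio would get 10.
Maximizing over 15, 10, Brio chooses Small. Subgame-perfect outcome: (XL, Small) with payoffs (19, 15).
For the simultaneous game, intersect best replies.
Alto's best replies: Small→XL; Large→M.
Brio's best replies: S→Large; M→Large; L→Large; XL→Large.
Only (M, Large) has each player best-responding; Nash payoffs (11, 10).
Sequential outcome (XL, Small) differs from the Nash profile (M, Large).

no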